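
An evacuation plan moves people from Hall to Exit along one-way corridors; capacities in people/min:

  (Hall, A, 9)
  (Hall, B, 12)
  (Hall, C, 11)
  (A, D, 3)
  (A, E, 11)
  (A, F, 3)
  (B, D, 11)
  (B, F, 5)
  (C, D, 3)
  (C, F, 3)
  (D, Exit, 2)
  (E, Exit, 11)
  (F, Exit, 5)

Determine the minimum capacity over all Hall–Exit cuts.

16

Augment Hall→A→D→Exit: bottleneck 2, flow now 2.
Augment Hall→A→E→Exit: bottleneck 7, flow now 9.
Augment Hall→B→F→Exit: bottleneck 5, flow now 14.
Augment Hall→B→D→A→E→Exit: bottleneck 2, flow now 16. (uses reverse residual edge)
No augmenting path remains; maximum flow = 16.
By max-flow min-cut, the minimum cut capacity equals the max flow.
In the residual graph, reachable from Hall: {Hall, B, C, D, F}.
Min-cut edges: Hall→A (9), D→Exit (2), F→Exit (5); capacity 9 + 2 + 5 = 16.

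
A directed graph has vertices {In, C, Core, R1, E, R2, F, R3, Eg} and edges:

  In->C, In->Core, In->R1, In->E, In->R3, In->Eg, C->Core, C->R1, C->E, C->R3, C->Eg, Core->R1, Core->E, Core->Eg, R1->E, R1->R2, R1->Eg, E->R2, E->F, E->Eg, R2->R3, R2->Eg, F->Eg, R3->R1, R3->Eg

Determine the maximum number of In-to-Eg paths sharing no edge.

Assign every edge capacity 1; by Menger, the answer equals the max flow.
Path In→Eg (+1); total 1.
Path In→C→Eg (+1); total 2.
Path In→Core→Eg (+1); total 3.
Path In→R1→Eg (+1); total 4.
Path In→E→Eg (+1); total 5.
Path In→R3→Eg (+1); total 6.
No residual In→Eg path; max flow = 6.
Certifying cut of size 6: {In→C, In→Core, In→E, In→Eg, In→R1, In→R3}.

6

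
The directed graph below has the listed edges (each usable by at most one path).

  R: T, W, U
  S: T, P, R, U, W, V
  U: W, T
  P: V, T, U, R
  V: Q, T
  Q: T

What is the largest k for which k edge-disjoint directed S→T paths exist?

5

Assign every edge capacity 1; by Menger, the answer equals the max flow.
Path S→T (+1); total 1.
Path S→P→T (+1); total 2.
Path S→R→T (+1); total 3.
Path S→U→T (+1); total 4.
Path S→V→T (+1); total 5.
No residual S→T path; max flow = 5.
Certifying cut of size 5: {S→P, S→R, S→T, S→U, S→V}.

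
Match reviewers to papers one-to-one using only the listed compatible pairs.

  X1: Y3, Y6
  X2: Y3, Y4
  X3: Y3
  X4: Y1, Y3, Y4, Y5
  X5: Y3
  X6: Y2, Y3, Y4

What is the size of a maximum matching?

Unit-capacity flow: source→left, listed edges, right→sink; max matching = max flow.
Augmenting path X1→Y3 (+1); matched 1.
Augmenting path X2→Y4 (+1); matched 2.
Augmenting path X4→Y1 (+1); matched 3.
Augmenting path X6→Y2 (+1); matched 4.
Augmenting path X3→Y3→X1→Y6 (+1); matched 5.
No augmenting path remains; maximum matching = 5.
König certificate: {X1, X2, X4, X6, Y3} is a vertex cover of size 5 (every listed pair touches it), so no matching can be larger.

5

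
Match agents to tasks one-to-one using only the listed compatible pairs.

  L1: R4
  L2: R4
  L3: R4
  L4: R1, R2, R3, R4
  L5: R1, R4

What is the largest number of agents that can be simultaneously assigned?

Unit-capacity flow: source→left, listed edges, right→sink; max matching = max flow.
Augmenting path L1→R4 (+1); matched 1.
Augmenting path L4→R1 (+1); matched 2.
Augmenting path L5→R1→L4→R2 (+1); matched 3.
No augmenting path remains; maximum matching = 3.
König certificate: {L4, L5, R4} is a vertex cover of size 3 (every listed pair touches it), so no matching can be larger.

3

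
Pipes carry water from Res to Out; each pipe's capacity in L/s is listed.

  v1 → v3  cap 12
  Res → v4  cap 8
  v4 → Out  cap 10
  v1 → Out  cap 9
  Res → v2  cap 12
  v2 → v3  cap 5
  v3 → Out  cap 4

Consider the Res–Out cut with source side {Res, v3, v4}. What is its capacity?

Edges leaving {Res, v3, v4}: Res→v2 (12), v3→Out (4), v4→Out (10).
Cut capacity = 12 + 4 + 10 = 26.

26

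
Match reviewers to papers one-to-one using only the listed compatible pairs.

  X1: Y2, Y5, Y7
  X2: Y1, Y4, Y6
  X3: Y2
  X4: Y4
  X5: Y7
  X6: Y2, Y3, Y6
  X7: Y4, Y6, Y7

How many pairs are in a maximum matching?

Unit-capacity flow: source→left, listed edges, right→sink; max matching = max flow.
Augmenting path X1→Y2 (+1); matched 1.
Augmenting path X2→Y1 (+1); matched 2.
Augmenting path X4→Y4 (+1); matched 3.
Augmenting path X5→Y7 (+1); matched 4.
Augmenting path X6→Y3 (+1); matched 5.
Augmenting path X7→Y6 (+1); matched 6.
Augmenting path X3→Y2→X1→Y5 (+1); matched 7.
No augmenting path remains; maximum matching = 7.
König certificate: {X1, X2, X3, X4, X5, X6, X7} is a vertex cover of size 7 (every listed pair touches it), so no matching can be larger.

7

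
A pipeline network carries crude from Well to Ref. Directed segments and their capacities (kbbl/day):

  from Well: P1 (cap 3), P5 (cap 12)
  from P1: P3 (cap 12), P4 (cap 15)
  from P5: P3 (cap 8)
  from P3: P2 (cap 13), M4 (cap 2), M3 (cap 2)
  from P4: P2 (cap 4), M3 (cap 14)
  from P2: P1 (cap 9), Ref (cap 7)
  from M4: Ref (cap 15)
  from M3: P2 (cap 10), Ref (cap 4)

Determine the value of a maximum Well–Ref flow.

11

Augment Well→P1→P3→P2→Ref: bottleneck 3, flow now 3.
Augment Well→P5→P3→P2→Ref: bottleneck 4, flow now 7.
Augment Well→P5→P3→M4→Ref: bottleneck 2, flow now 9.
Augment Well→P5→P3→M3→Ref: bottleneck 2, flow now 11.
No augmenting path remains; maximum flow = 11.
In the residual graph, reachable from Well: {Well, P5}.
Min-cut edges: Well→P1 (3), P5→P3 (8); capacity 3 + 8 = 11.
This cut is saturated, so no flow can exceed 11.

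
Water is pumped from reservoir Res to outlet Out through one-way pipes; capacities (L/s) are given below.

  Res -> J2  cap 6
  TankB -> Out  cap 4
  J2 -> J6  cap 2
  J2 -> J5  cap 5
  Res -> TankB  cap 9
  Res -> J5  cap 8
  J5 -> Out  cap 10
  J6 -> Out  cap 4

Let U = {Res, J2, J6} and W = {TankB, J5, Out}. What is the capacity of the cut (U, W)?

Edges leaving {Res, J2, J6}: Res→TankB (9), Res→J5 (8), J2→J5 (5), J6→Out (4).
Cut capacity = 9 + 8 + 5 + 4 = 26.

26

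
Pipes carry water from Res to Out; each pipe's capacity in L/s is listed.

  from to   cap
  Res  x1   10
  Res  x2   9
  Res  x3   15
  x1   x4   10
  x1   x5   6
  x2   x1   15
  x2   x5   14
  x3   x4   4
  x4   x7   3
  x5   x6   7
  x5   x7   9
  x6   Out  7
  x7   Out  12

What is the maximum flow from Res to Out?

Augment Res→x1→x4→x7→Out: bottleneck 3, flow now 3.
Augment Res→x1→x5→x6→Out: bottleneck 6, flow now 9.
Augment Res→x2→x5→x6→Out: bottleneck 1, flow now 10.
Augment Res→x2→x5→x7→Out: bottleneck 8, flow now 18.
No augmenting path remains; maximum flow = 18.
In the residual graph, reachable from Res: {Res, x1, x3, x4}.
Min-cut edges: Res→x2 (9), x1→x5 (6), x4→x7 (3); capacity 9 + 6 + 3 = 18.
This cut is saturated, so no flow can exceed 18.

18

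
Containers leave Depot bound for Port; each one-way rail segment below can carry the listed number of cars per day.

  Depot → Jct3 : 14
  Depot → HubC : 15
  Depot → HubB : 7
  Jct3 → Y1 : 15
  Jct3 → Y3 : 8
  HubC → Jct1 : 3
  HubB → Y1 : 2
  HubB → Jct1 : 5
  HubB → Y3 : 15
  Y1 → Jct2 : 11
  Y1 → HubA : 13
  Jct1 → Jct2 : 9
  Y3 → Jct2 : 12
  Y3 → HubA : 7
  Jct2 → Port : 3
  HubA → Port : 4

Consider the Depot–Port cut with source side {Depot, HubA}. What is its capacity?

40

Edges leaving {Depot, HubA}: Depot→Jct3 (14), Depot→HubC (15), Depot→HubB (7), HubA→Port (4).
Cut capacity = 14 + 15 + 7 + 4 = 40.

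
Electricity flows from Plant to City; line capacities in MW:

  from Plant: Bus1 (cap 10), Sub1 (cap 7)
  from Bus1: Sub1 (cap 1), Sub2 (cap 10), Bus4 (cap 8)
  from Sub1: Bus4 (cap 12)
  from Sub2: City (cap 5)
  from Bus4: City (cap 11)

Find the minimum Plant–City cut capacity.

Augment Plant→Bus1→Sub2→City: bottleneck 5, flow now 5.
Augment Plant→Bus1→Bus4→City: bottleneck 5, flow now 10.
Augment Plant→Sub1→Bus4→City: bottleneck 6, flow now 16.
No augmenting path remains; maximum flow = 16.
By max-flow min-cut, the minimum cut capacity equals the max flow.
In the residual graph, reachable from Plant: {Plant, Bus1, Sub1, Sub2, Bus4}.
Min-cut edges: Sub2→City (5), Bus4→City (11); capacity 5 + 11 = 16.

16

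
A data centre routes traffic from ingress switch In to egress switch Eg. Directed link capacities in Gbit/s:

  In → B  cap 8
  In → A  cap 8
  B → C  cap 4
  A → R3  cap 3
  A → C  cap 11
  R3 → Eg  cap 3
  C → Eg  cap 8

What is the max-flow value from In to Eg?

Augment In→B→C→Eg: bottleneck 4, flow now 4.
Augment In→A→R3→Eg: bottleneck 3, flow now 7.
Augment In→A→C→Eg: bottleneck 4, flow now 11.
No augmenting path remains; maximum flow = 11.
In the residual graph, reachable from In: {In, B, A, C}.
Min-cut edges: A→R3 (3), C→Eg (8); capacity 3 + 8 = 11.
This cut is saturated, so no flow can exceed 11.

11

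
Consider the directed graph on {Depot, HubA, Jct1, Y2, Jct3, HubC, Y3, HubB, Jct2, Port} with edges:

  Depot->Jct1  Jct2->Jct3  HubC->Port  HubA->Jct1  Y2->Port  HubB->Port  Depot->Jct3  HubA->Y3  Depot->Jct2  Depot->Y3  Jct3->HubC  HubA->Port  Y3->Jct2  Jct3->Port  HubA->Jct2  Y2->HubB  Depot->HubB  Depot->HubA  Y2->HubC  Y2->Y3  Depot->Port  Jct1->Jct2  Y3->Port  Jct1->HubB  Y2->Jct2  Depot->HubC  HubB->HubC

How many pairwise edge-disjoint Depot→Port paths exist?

6

Assign every edge capacity 1; by Menger, the answer equals the max flow.
Path Depot→Port (+1); total 1.
Path Depot→HubA→Port (+1); total 2.
Path Depot→Jct3→Port (+1); total 3.
Path Depot→HubC→Port (+1); total 4.
Path Depot→Y3→Port (+1); total 5.
Path Depot→HubB→Port (+1); total 6.
No residual Depot→Port path; max flow = 6.
Certifying cut of size 6: {Depot→HubA, Depot→Port, Depot→Y3, HubB→Port, HubC→Port, Jct3→Port}.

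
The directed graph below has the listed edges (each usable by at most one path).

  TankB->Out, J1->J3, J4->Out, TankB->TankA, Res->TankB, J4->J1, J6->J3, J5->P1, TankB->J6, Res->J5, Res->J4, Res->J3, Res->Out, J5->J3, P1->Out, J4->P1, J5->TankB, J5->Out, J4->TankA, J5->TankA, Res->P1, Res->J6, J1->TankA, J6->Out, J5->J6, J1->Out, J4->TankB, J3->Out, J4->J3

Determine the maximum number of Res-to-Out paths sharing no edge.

7

Assign every edge capacity 1; by Menger, the answer equals the max flow.
Path Res→Out (+1); total 1.
Path Res→J4→Out (+1); total 2.
Path Res→J5→Out (+1); total 3.
Path Res→TankB→Out (+1); total 4.
Path Res→P1→Out (+1); total 5.
Path Res→J6→Out (+1); total 6.
Path Res→J3→Out (+1); total 7.
No residual Res→Out path; max flow = 7.
Certifying cut of size 7: {Res→J3, Res→J4, Res→J5, Res→J6, Res→Out, Res→P1, Res→TankB}.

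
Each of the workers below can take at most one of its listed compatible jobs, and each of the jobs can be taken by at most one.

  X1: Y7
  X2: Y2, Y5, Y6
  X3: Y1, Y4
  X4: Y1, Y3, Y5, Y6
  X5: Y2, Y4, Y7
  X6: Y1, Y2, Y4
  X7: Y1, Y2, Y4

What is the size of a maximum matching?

6

Unit-capacity flow: source→left, listed edges, right→sink; max matching = max flow.
Augmenting path X1→Y7 (+1); matched 1.
Augmenting path X2→Y2 (+1); matched 2.
Augmenting path X3→Y1 (+1); matched 3.
Augmenting path X4→Y3 (+1); matched 4.
Augmenting path X5→Y4 (+1); matched 5.
Augmenting path X6→Y2→X2→Y5 (+1); matched 6.
No augmenting path remains; maximum matching = 6.
König certificate: {X2, X4, Y1, Y2, Y4, Y7} is a vertex cover of size 6 (every listed pair touches it), so no matching can be larger.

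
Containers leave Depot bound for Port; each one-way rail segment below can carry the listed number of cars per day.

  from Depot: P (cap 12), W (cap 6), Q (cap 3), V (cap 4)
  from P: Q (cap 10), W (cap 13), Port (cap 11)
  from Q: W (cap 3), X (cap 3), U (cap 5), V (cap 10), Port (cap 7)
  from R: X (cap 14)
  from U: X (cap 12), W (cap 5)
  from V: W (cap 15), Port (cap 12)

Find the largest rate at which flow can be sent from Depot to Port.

19

Augment Depot→P→Port: bottleneck 11, flow now 11.
Augment Depot→Q→Port: bottleneck 3, flow now 14.
Augment Depot→V→Port: bottleneck 4, flow now 18.
Augment Depot→P→Q→Port: bottleneck 1, flow now 19.
No augmenting path remains; maximum flow = 19.
In the residual graph, reachable from Depot: {Depot, W}.
Min-cut edges: Depot→P (12), Depot→Q (3), Depot→V (4); capacity 12 + 3 + 4 = 19.
This cut is saturated, so no flow can exceed 19.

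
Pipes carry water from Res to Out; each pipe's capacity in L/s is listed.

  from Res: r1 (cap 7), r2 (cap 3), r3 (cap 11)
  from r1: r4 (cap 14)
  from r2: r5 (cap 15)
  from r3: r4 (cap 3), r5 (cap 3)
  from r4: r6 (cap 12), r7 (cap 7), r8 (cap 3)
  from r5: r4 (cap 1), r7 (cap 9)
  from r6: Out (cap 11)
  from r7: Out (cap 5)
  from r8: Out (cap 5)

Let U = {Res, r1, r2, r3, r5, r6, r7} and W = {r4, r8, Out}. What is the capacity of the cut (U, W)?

34

Edges leaving {Res, r1, r2, r3, r5, r6, r7}: r1→r4 (14), r3→r4 (3), r5→r4 (1), r6→Out (11), r7→Out (5).
Cut capacity = 14 + 3 + 1 + 11 + 5 = 34.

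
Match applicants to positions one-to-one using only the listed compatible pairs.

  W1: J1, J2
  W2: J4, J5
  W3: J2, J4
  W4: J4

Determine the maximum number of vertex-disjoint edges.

4

Unit-capacity flow: source→left, listed edges, right→sink; max matching = max flow.
Augmenting path W1→J1 (+1); matched 1.
Augmenting path W2→J4 (+1); matched 2.
Augmenting path W3→J2 (+1); matched 3.
Augmenting path W4→J4→W2→J5 (+1); matched 4.
No augmenting path remains; maximum matching = 4.
König certificate: {W1, W2, W3, W4} is a vertex cover of size 4 (every listed pair touches it), so no matching can be larger.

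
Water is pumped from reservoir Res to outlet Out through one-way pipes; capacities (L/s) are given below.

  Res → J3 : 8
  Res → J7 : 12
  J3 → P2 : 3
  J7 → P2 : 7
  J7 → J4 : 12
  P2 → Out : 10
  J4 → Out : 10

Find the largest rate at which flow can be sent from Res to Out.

15

Augment Res→J3→P2→Out: bottleneck 3, flow now 3.
Augment Res→J7→P2→Out: bottleneck 7, flow now 10.
Augment Res→J7→J4→Out: bottleneck 5, flow now 15.
No augmenting path remains; maximum flow = 15.
In the residual graph, reachable from Res: {Res, J3}.
Min-cut edges: Res→J7 (12), J3→P2 (3); capacity 12 + 3 = 15.
This cut is saturated, so no flow can exceed 15.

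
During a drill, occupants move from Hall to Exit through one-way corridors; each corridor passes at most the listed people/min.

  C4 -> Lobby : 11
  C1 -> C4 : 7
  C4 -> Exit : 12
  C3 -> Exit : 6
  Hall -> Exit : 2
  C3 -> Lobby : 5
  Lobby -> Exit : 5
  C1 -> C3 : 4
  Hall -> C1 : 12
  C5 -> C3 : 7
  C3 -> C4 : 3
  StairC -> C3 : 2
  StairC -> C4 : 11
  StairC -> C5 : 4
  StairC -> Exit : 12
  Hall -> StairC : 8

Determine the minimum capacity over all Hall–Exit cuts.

21

Augment Hall→Exit: bottleneck 2, flow now 2.
Augment Hall→StairC→Exit: bottleneck 8, flow now 10.
Augment Hall→C1→C4→Exit: bottleneck 7, flow now 17.
Augment Hall→C1→C3→Exit: bottleneck 4, flow now 21.
No augmenting path remains; maximum flow = 21.
By max-flow min-cut, the minimum cut capacity equals the max flow.
In the residual graph, reachable from Hall: {Hall, C1}.
Min-cut edges: Hall→StairC (8), Hall→Exit (2), C1→C4 (7), C1→C3 (4); capacity 8 + 2 + 7 + 4 = 21.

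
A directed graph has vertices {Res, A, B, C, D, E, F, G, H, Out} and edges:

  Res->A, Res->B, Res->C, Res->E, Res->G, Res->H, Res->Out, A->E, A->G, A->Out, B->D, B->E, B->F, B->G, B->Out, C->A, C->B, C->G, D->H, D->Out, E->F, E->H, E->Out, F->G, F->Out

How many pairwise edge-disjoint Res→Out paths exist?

5

Assign every edge capacity 1; by Menger, the answer equals the max flow.
Path Res→Out (+1); total 1.
Path Res→A→Out (+1); total 2.
Path Res→B→Out (+1); total 3.
Path Res→E→Out (+1); total 4.
Path Res→C→B→D→Out (+1); total 5.
No residual Res→Out path; max flow = 5.
Certifying cut of size 5: {Res→A, Res→B, Res→C, Res→E, Res→Out}.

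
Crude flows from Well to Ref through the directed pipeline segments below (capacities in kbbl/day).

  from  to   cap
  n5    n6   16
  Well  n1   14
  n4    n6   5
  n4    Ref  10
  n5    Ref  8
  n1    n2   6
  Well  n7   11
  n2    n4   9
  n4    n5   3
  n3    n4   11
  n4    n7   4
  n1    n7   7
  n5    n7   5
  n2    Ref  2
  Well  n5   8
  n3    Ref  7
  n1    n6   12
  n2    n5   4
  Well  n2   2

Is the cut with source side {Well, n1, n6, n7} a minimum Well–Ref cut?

Yes — it is a minimum cut (capacity 16).

Given cut capacity: 2 + 8 + 6 = 16.
Augment Well→n2→Ref: bottleneck 2, flow now 2.
Augment Well→n5→Ref: bottleneck 8, flow now 10.
Augment Well→n1→n2→n4→Ref: bottleneck 6, flow now 16.
No augmenting path remains; maximum flow = 16.
Cut capacity 16 equals the max flow, so it is a minimum cut.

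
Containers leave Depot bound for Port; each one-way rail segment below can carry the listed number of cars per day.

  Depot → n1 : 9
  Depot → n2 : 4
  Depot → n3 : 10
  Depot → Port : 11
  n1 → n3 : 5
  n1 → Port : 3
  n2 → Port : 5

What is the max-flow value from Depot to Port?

Augment Depot→Port: bottleneck 11, flow now 11.
Augment Depot→n1→Port: bottleneck 3, flow now 14.
Augment Depot→n2→Port: bottleneck 4, flow now 18.
No augmenting path remains; maximum flow = 18.
In the residual graph, reachable from Depot: {Depot, n1, n3}.
Min-cut edges: Depot→n2 (4), Depot→Port (11), n1→Port (3); capacity 4 + 11 + 3 = 18.
This cut is saturated, so no flow can exceed 18.

18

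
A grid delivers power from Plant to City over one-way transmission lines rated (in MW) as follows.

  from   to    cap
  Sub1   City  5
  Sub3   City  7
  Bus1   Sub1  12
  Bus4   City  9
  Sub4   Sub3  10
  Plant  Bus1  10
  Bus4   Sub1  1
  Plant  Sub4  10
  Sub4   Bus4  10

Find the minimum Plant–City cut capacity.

Augment Plant→Bus1→Sub1→City: bottleneck 5, flow now 5.
Augment Plant→Sub4→Sub3→City: bottleneck 7, flow now 12.
Augment Plant→Sub4→Bus4→City: bottleneck 3, flow now 15.
No augmenting path remains; maximum flow = 15.
By max-flow min-cut, the minimum cut capacity equals the max flow.
In the residual graph, reachable from Plant: {Plant, Bus1, Sub1}.
Min-cut edges: Plant→Sub4 (10), Sub1→City (5); capacity 10 + 5 = 15.

15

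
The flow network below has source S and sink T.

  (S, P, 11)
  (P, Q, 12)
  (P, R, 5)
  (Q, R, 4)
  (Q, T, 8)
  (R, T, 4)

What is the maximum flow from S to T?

11

Augment S→P→Q→T: bottleneck 8, flow now 8.
Augment S→P→R→T: bottleneck 3, flow now 11.
No augmenting path remains; maximum flow = 11.
In the residual graph, reachable from S: {S}.
Min-cut edges: S→P (11); capacity 11 = 11.
This cut is saturated, so no flow can exceed 11.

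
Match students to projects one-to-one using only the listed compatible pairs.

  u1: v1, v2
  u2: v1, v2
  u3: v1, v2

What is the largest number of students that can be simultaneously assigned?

Unit-capacity flow: source→left, listed edges, right→sink; max matching = max flow.
Augmenting path u1→v1 (+1); matched 1.
Augmenting path u2→v2 (+1); matched 2.
No augmenting path remains; maximum matching = 2.
König certificate: {v1, v2} is a vertex cover of size 2 (every listed pair touches it), so no matching can be larger.

2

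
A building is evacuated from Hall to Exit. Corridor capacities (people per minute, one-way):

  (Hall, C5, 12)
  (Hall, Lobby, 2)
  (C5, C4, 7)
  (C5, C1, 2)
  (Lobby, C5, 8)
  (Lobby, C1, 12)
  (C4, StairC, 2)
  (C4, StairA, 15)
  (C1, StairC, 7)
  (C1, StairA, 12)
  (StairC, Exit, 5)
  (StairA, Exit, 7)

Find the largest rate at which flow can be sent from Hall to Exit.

Augment Hall→C5→C4→StairC→Exit: bottleneck 2, flow now 2.
Augment Hall→C5→C4→StairA→Exit: bottleneck 5, flow now 7.
Augment Hall→C5→C1→StairC→Exit: bottleneck 2, flow now 9.
Augment Hall→Lobby→C1→StairC→Exit: bottleneck 1, flow now 10.
Augment Hall→Lobby→C1→StairA→Exit: bottleneck 1, flow now 11.
No augmenting path remains; maximum flow = 11.
In the residual graph, reachable from Hall: {Hall, C5}.
Min-cut edges: Hall→Lobby (2), C5→C4 (7), C5→C1 (2); capacity 2 + 7 + 2 = 11.
This cut is saturated, so no flow can exceed 11.

11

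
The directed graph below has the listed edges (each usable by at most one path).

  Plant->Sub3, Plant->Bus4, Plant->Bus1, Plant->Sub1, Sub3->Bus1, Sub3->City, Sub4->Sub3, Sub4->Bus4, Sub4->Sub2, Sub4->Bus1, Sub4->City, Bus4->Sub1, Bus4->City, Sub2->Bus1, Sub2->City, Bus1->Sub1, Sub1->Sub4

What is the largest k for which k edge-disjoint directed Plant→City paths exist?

3

Assign every edge capacity 1; by Menger, the answer equals the max flow.
Path Plant→Sub3→City (+1); total 1.
Path Plant→Bus4→City (+1); total 2.
Path Plant→Sub1→Sub4→City (+1); total 3.
No residual Plant→City path; max flow = 3.
Certifying cut of size 3: {Plant→Bus4, Plant→Sub3, Sub1→Sub4}.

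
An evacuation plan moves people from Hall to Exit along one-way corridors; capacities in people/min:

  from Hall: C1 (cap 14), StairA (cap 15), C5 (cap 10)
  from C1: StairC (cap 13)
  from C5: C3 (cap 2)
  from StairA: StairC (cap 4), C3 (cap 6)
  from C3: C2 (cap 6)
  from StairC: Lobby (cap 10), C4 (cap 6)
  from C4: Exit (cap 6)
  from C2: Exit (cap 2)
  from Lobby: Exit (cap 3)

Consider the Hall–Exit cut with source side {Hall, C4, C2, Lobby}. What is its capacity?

50

Edges leaving {Hall, C4, C2, Lobby}: Hall→C1 (14), Hall→C5 (10), Hall→StairA (15), C4→Exit (6), C2→Exit (2), Lobby→Exit (3).
Cut capacity = 14 + 10 + 15 + 6 + 2 + 3 = 50.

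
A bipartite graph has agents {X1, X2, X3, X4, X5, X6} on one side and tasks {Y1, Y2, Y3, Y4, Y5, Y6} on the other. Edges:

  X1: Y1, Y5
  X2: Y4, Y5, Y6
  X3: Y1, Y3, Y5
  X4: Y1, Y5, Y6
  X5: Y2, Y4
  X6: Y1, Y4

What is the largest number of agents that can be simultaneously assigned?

6

Unit-capacity flow: source→left, listed edges, right→sink; max matching = max flow.
Augmenting path X1→Y1 (+1); matched 1.
Augmenting path X2→Y4 (+1); matched 2.
Augmenting path X3→Y3 (+1); matched 3.
Augmenting path X4→Y5 (+1); matched 4.
Augmenting path X5→Y2 (+1); matched 5.
Augmenting path X6→Y4→X2→Y6 (+1); matched 6.
No augmenting path remains; maximum matching = 6.
König certificate: {X1, X2, X3, X4, X5, X6} is a vertex cover of size 6 (every listed pair touches it), so no matching can be larger.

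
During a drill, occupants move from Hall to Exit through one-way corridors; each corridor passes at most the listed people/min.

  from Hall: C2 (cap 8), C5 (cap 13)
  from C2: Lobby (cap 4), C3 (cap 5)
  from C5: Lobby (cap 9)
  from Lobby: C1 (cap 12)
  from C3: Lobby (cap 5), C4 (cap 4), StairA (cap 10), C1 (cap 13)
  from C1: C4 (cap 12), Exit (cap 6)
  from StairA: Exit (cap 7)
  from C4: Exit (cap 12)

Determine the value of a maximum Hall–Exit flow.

17

Augment Hall→C2→Lobby→C1→Exit: bottleneck 4, flow now 4.
Augment Hall→C2→C3→C1→Exit: bottleneck 2, flow now 6.
Augment Hall→C2→C3→StairA→Exit: bottleneck 2, flow now 8.
Augment Hall→C5→Lobby→C1→C4→Exit: bottleneck 8, flow now 16.
Augment Hall→C5→Lobby→C2→C3→StairA→Exit: bottleneck 1, flow now 17. (uses reverse residual edge)
No augmenting path remains; maximum flow = 17.
In the residual graph, reachable from Hall: {Hall, C5}.
Min-cut edges: Hall→C2 (8), C5→Lobby (9); capacity 8 + 9 = 17.
This cut is saturated, so no flow can exceed 17.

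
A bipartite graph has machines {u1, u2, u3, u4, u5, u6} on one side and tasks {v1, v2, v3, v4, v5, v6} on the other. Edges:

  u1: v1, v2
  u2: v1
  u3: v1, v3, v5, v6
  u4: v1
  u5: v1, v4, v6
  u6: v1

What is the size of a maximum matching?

Unit-capacity flow: source→left, listed edges, right→sink; max matching = max flow.
Augmenting path u1→v1 (+1); matched 1.
Augmenting path u3→v3 (+1); matched 2.
Augmenting path u5→v4 (+1); matched 3.
Augmenting path u2→v1→u1→v2 (+1); matched 4.
No augmenting path remains; maximum matching = 4.
König certificate: {u1, u3, u5, v1} is a vertex cover of size 4 (every listed pair touches it), so no matching can be larger.

4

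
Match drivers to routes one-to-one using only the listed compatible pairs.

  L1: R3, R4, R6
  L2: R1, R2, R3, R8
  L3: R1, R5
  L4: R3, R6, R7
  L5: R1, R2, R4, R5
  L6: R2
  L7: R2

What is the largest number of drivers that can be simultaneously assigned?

Unit-capacity flow: source→left, listed edges, right→sink; max matching = max flow.
Augmenting path L1→R3 (+1); matched 1.
Augmenting path L2→R1 (+1); matched 2.
Augmenting path L3→R5 (+1); matched 3.
Augmenting path L4→R6 (+1); matched 4.
Augmenting path L5→R2 (+1); matched 5.
Augmenting path L6→R2→L5→R4 (+1); matched 6.
No augmenting path remains; maximum matching = 6.
König certificate: {L1, L2, L3, L4, L5, R2} is a vertex cover of size 6 (every listed pair touches it), so no matching can be larger.

6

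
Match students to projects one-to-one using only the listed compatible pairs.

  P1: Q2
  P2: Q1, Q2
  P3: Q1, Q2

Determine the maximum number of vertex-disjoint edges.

Unit-capacity flow: source→left, listed edges, right→sink; max matching = max flow.
Augmenting path P1→Q2 (+1); matched 1.
Augmenting path P2→Q1 (+1); matched 2.
No augmenting path remains; maximum matching = 2.
König certificate: {Q1, Q2} is a vertex cover of size 2 (every listed pair touches it), so no matching can be larger.

2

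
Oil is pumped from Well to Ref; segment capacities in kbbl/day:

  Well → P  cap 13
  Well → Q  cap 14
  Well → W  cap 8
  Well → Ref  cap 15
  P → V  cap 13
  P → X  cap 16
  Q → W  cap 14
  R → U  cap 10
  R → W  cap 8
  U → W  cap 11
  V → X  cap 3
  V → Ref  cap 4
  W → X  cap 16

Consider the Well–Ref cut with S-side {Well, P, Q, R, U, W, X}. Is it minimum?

Given cut capacity: 15 + 13 = 28.
Augment Well→Ref: bottleneck 15, flow now 15.
Augment Well→P→V→Ref: bottleneck 4, flow now 19.
No augmenting path remains; maximum flow = 19.
In the residual graph, reachable from Well: {Well, P, Q, V, W, X}.
Min-cut edges: Well→Ref (15), V→Ref (4); capacity 15 + 4 = 19.
Cut capacity 28 exceeds the max flow 19, so it is not minimum.

No — its capacity is 28, but the minimum cut has capacity 19.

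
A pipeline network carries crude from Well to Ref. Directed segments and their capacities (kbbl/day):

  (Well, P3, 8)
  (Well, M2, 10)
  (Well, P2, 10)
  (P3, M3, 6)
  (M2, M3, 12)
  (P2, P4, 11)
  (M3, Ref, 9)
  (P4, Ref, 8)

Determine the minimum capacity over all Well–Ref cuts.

Augment Well→P3→M3→Ref: bottleneck 6, flow now 6.
Augment Well→M2→M3→Ref: bottleneck 3, flow now 9.
Augment Well→P2→P4→Ref: bottleneck 8, flow now 17.
No augmenting path remains; maximum flow = 17.
By max-flow min-cut, the minimum cut capacity equals the max flow.
In the residual graph, reachable from Well: {Well, P3, M2, P2, M3, P4}.
Min-cut edges: M3→Ref (9), P4→Ref (8); capacity 9 + 8 = 17.

17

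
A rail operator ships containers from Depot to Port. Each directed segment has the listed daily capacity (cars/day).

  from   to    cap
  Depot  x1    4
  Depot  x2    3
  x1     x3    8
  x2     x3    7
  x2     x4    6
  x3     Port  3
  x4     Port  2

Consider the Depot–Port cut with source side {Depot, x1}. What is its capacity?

11

Edges leaving {Depot, x1}: Depot→x2 (3), x1→x3 (8).
Cut capacity = 3 + 8 = 11.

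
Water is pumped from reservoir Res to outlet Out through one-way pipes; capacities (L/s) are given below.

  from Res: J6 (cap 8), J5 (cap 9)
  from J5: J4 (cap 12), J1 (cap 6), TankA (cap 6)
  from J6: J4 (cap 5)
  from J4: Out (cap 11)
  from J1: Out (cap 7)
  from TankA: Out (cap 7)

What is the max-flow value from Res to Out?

14

Augment Res→J5→J4→Out: bottleneck 9, flow now 9.
Augment Res→J6→J4→Out: bottleneck 2, flow now 11.
Augment Res→J6→J4→J5→J1→Out: bottleneck 3, flow now 14. (uses reverse residual edge)
No augmenting path remains; maximum flow = 14.
In the residual graph, reachable from Res: {Res, J6}.
Min-cut edges: Res→J5 (9), J6→J4 (5); capacity 9 + 5 = 14.
This cut is saturated, so no flow can exceed 14.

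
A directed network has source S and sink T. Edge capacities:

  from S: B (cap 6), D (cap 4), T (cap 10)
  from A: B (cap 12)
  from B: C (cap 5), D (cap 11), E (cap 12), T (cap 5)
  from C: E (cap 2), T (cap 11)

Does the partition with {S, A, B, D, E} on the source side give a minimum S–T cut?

Given cut capacity: 10 + 5 + 5 = 20.
Augment S→T: bottleneck 10, flow now 10.
Augment S→B→T: bottleneck 5, flow now 15.
Augment S→B→C→T: bottleneck 1, flow now 16.
No augmenting path remains; maximum flow = 16.
In the residual graph, reachable from S: {S, D}.
Min-cut edges: S→B (6), S→T (10); capacity 6 + 10 = 16.
Cut capacity 20 exceeds the max flow 16, so it is not minimum.

No — its capacity is 20, but the minimum cut has capacity 16.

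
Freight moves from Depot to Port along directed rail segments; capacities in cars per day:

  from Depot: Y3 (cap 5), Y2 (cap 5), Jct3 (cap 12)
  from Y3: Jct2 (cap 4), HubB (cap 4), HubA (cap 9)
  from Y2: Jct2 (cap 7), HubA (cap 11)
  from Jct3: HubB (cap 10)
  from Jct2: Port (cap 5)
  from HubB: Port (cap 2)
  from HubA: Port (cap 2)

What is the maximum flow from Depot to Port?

Augment Depot→Y3→Jct2→Port: bottleneck 4, flow now 4.
Augment Depot→Y3→HubB→Port: bottleneck 1, flow now 5.
Augment Depot→Y2→Jct2→Port: bottleneck 1, flow now 6.
Augment Depot→Y2→HubA→Port: bottleneck 2, flow now 8.
Augment Depot→Jct3→HubB→Port: bottleneck 1, flow now 9.
No augmenting path remains; maximum flow = 9.
In the residual graph, reachable from Depot: {Depot, Y3, Y2, Jct3, Jct2, HubB, HubA}.
Min-cut edges: Jct2→Port (5), HubB→Port (2), HubA→Port (2); capacity 5 + 2 + 2 = 9.
This cut is saturated, so no flow can exceed 9.

9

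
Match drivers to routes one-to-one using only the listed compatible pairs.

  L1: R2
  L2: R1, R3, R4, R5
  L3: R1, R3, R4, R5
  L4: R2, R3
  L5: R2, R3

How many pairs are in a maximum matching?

4

Unit-capacity flow: source→left, listed edges, right→sink; max matching = max flow.
Augmenting path L1→R2 (+1); matched 1.
Augmenting path L2→R1 (+1); matched 2.
Augmenting path L3→R3 (+1); matched 3.
Augmenting path L4→R3→L3→R4 (+1); matched 4.
No augmenting path remains; maximum matching = 4.
König certificate: {L2, L3, R2, R3} is a vertex cover of size 4 (every listed pair touches it), so no matching can be larger.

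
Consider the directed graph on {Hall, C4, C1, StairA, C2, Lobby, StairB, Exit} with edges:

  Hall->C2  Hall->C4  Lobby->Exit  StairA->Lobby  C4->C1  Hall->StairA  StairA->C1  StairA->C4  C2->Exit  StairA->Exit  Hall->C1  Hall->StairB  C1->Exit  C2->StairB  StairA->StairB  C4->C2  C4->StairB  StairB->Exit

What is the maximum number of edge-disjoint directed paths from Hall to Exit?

Assign every edge capacity 1; by Menger, the answer equals the max flow.
Path Hall→C1→Exit (+1); total 1.
Path Hall→StairA→Exit (+1); total 2.
Path Hall→C2→Exit (+1); total 3.
Path Hall→StairB→Exit (+1); total 4.
No residual Hall→Exit path; max flow = 4.
Certifying cut of size 4: {C1→Exit, C2→Exit, Hall→StairA, StairB→Exit}.

4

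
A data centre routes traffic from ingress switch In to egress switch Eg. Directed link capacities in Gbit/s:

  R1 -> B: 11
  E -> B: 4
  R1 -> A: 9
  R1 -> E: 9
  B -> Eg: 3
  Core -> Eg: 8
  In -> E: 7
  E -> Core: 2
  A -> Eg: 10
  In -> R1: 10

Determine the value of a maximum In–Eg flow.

14

Augment In→R1→B→Eg: bottleneck 3, flow now 3.
Augment In→R1→A→Eg: bottleneck 7, flow now 10.
Augment In→E→Core→Eg: bottleneck 2, flow now 12.
Augment In→E→B→R1→A→Eg: bottleneck 2, flow now 14. (uses reverse residual edge)
No augmenting path remains; maximum flow = 14.
In the residual graph, reachable from In: {In, R1, E, B}.
Min-cut edges: R1→A (9), E→Core (2), B→Eg (3); capacity 9 + 2 + 3 = 14.
This cut is saturated, so no flow can exceed 14.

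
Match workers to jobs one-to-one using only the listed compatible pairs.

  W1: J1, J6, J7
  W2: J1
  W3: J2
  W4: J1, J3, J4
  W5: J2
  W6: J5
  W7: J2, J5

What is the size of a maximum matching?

Unit-capacity flow: source→left, listed edges, right→sink; max matching = max flow.
Augmenting path W1→J1 (+1); matched 1.
Augmenting path W3→J2 (+1); matched 2.
Augmenting path W4→J3 (+1); matched 3.
Augmenting path W6→J5 (+1); matched 4.
Augmenting path W2→J1→W1→J6 (+1); matched 5.
No augmenting path remains; maximum matching = 5.
König certificate: {W1, W2, W4, J2, J5} is a vertex cover of size 5 (every listed pair touches it), so no matching can be larger.

5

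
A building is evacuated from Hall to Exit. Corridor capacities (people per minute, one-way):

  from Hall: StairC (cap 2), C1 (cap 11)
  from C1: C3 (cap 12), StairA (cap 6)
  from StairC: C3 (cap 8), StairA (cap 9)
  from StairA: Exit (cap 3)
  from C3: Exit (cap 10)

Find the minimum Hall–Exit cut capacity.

Augment Hall→C1→StairA→Exit: bottleneck 3, flow now 3.
Augment Hall→C1→C3→Exit: bottleneck 8, flow now 11.
Augment Hall→StairC→C3→Exit: bottleneck 2, flow now 13.
No augmenting path remains; maximum flow = 13.
By max-flow min-cut, the minimum cut capacity equals the max flow.
In the residual graph, reachable from Hall: {Hall}.
Min-cut edges: Hall→C1 (11), Hall→StairC (2); capacity 11 + 2 = 13.

13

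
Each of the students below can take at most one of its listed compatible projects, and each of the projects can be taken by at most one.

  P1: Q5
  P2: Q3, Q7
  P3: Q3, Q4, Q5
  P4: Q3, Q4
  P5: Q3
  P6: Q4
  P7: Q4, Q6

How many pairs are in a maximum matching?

Unit-capacity flow: source→left, listed edges, right→sink; max matching = max flow.
Augmenting path P1→Q5 (+1); matched 1.
Augmenting path P2→Q3 (+1); matched 2.
Augmenting path P3→Q4 (+1); matched 3.
Augmenting path P7→Q6 (+1); matched 4.
Augmenting path P4→Q3→P2→Q7 (+1); matched 5.
No augmenting path remains; maximum matching = 5.
König certificate: {P2, P7, Q3, Q4, Q5} is a vertex cover of size 5 (every listed pair touches it), so no matching can be larger.

5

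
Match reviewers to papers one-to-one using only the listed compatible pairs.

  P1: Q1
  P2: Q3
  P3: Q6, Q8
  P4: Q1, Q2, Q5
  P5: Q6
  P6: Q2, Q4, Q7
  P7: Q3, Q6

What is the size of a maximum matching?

6

Unit-capacity flow: source→left, listed edges, right→sink; max matching = max flow.
Augmenting path P1→Q1 (+1); matched 1.
Augmenting path P2→Q3 (+1); matched 2.
Augmenting path P3→Q6 (+1); matched 3.
Augmenting path P4→Q2 (+1); matched 4.
Augmenting path P6→Q4 (+1); matched 5.
Augmenting path P5→Q6→P3→Q8 (+1); matched 6.
No augmenting path remains; maximum matching = 6.
König certificate: {P1, P3, P4, P6, Q3, Q6} is a vertex cover of size 6 (every listed pair touches it), so no matching can be larger.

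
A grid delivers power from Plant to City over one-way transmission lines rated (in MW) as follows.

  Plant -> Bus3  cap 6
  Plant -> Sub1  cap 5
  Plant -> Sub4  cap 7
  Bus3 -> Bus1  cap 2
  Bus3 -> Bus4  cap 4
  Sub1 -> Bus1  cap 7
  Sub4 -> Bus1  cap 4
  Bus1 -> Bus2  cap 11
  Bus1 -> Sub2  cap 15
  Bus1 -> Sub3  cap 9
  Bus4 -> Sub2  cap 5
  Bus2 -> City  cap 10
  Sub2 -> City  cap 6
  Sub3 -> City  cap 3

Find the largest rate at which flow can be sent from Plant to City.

Augment Plant→Bus3→Bus1→Bus2→City: bottleneck 2, flow now 2.
Augment Plant→Bus3→Bus4→Sub2→City: bottleneck 4, flow now 6.
Augment Plant→Sub1→Bus1→Bus2→City: bottleneck 5, flow now 11.
Augment Plant→Sub4→Bus1→Bus2→City: bottleneck 3, flow now 14.
Augment Plant→Sub4→Bus1→Sub2→City: bottleneck 1, flow now 15.
No augmenting path remains; maximum flow = 15.
In the residual graph, reachable from Plant: {Plant, Sub4}.
Min-cut edges: Plant→Bus3 (6), Plant→Sub1 (5), Sub4→Bus1 (4); capacity 6 + 5 + 4 = 15.
This cut is saturated, so no flow can exceed 15.

15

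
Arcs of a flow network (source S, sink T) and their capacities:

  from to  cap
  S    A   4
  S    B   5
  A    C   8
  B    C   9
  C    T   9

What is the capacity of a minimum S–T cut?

Augment S→A→C→T: bottleneck 4, flow now 4.
Augment S→B→C→T: bottleneck 5, flow now 9.
No augmenting path remains; maximum flow = 9.
By max-flow min-cut, the minimum cut capacity equals the max flow.
In the residual graph, reachable from S: {S}.
Min-cut edges: S→A (4), S→B (5); capacity 4 + 5 = 9.

9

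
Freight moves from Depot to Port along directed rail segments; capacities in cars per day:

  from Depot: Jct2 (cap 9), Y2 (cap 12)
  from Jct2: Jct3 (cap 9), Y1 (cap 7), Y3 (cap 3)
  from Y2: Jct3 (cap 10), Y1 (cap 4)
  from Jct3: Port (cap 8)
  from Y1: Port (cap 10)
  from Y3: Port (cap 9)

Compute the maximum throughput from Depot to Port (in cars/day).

21

Augment Depot→Jct2→Jct3→Port: bottleneck 8, flow now 8.
Augment Depot→Jct2→Y1→Port: bottleneck 1, flow now 9.
Augment Depot→Y2→Y1→Port: bottleneck 4, flow now 13.
Augment Depot→Y2→Jct3→Jct2→Y1→Port: bottleneck 5, flow now 18. (uses reverse residual edge)
Augment Depot→Y2→Jct3→Jct2→Y3→Port: bottleneck 3, flow now 21. (uses reverse residual edge)
No augmenting path remains; maximum flow = 21.
In the residual graph, reachable from Depot: {Depot}.
Min-cut edges: Depot→Jct2 (9), Depot→Y2 (12); capacity 9 + 12 = 21.
This cut is saturated, so no flow can exceed 21.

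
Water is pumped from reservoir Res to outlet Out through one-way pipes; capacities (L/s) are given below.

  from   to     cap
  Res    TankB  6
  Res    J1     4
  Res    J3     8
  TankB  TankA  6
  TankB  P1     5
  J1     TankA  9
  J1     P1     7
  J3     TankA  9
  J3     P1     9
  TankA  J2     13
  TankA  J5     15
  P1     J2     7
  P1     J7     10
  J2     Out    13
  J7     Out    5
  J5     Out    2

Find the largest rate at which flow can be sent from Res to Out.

18

Augment Res→TankB→TankA→J2→Out: bottleneck 6, flow now 6.
Augment Res→J1→TankA→J2→Out: bottleneck 4, flow now 10.
Augment Res→J3→TankA→J2→Out: bottleneck 3, flow now 13.
Augment Res→J3→TankA→J5→Out: bottleneck 2, flow now 15.
Augment Res→J3→P1→J7→Out: bottleneck 3, flow now 18.
No augmenting path remains; maximum flow = 18.
In the residual graph, reachable from Res: {Res}.
Min-cut edges: Res→TankB (6), Res→J1 (4), Res→J3 (8); capacity 6 + 4 + 8 = 18.
This cut is saturated, so no flow can exceed 18.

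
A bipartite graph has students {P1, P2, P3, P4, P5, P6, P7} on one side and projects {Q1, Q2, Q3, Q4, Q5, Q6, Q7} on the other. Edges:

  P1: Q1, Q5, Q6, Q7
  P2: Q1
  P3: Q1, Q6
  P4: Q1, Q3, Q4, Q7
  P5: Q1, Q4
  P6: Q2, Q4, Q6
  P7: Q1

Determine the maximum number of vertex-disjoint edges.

Unit-capacity flow: source→left, listed edges, right→sink; max matching = max flow.
Augmenting path P1→Q1 (+1); matched 1.
Augmenting path P3→Q6 (+1); matched 2.
Augmenting path P4→Q3 (+1); matched 3.
Augmenting path P5→Q4 (+1); matched 4.
Augmenting path P6→Q2 (+1); matched 5.
Augmenting path P2→Q1→P1→Q5 (+1); matched 6.
No augmenting path remains; maximum matching = 6.
König certificate: {P1, P3, P4, P5, P6, Q1} is a vertex cover of size 6 (every listed pair touches it), so no matching can be larger.

6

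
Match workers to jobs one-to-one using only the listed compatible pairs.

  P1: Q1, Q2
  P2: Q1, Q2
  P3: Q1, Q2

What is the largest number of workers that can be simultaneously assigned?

Unit-capacity flow: source→left, listed edges, right→sink; max matching = max flow.
Augmenting path P1→Q1 (+1); matched 1.
Augmenting path P2→Q2 (+1); matched 2.
No augmenting path remains; maximum matching = 2.
König certificate: {Q1, Q2} is a vertex cover of size 2 (every listed pair touches it), so no matching can be larger.

2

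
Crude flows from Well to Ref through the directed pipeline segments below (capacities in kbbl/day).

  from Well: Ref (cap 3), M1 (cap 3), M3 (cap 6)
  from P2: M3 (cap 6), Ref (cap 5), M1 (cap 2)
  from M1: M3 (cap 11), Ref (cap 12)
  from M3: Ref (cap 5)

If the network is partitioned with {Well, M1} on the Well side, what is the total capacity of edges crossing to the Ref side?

Edges leaving {Well, M1}: Well→M3 (6), Well→Ref (3), M1→M3 (11), M1→Ref (12).
Cut capacity = 6 + 3 + 11 + 12 = 32.

32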